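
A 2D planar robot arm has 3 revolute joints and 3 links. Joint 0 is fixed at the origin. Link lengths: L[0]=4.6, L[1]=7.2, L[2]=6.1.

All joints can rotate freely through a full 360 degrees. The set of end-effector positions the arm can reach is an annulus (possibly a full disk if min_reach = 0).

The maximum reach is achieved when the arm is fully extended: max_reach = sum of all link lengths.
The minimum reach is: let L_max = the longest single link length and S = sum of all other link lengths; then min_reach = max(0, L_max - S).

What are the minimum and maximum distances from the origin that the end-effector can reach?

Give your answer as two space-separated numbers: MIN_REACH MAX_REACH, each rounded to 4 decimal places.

Link lengths: [4.6, 7.2, 6.1]
max_reach = 4.6 + 7.2 + 6.1 = 17.9
L_max = max([4.6, 7.2, 6.1]) = 7.2
S (sum of others) = 17.9 - 7.2 = 10.7
min_reach = max(0, 7.2 - 10.7) = max(0, -3.5) = 0

Answer: 0.0000 17.9000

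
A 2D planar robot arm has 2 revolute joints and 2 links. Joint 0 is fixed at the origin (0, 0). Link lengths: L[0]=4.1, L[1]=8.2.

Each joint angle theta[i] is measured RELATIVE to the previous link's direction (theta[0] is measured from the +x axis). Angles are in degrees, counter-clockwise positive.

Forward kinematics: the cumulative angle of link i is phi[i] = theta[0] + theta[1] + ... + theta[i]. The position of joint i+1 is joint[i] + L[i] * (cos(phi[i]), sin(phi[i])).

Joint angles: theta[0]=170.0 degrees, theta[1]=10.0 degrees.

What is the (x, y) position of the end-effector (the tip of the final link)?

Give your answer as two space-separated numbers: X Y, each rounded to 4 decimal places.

joint[0] = (0.0000, 0.0000)  (base)
link 0: phi[0] = 170 = 170 deg
  cos(170 deg) = -0.9848, sin(170 deg) = 0.1736
  joint[1] = (0.0000, 0.0000) + 4.1 * (-0.9848, 0.1736) = (0.0000 + -4.0377, 0.0000 + 0.7120) = (-4.0377, 0.7120)
link 1: phi[1] = 170 + 10 = 180 deg
  cos(180 deg) = -1.0000, sin(180 deg) = 0.0000
  joint[2] = (-4.0377, 0.7120) + 8.2 * (-1.0000, 0.0000) = (-4.0377 + -8.2000, 0.7120 + 0.0000) = (-12.2377, 0.7120)
End effector: (-12.2377, 0.7120)

Answer: -12.2377 0.7120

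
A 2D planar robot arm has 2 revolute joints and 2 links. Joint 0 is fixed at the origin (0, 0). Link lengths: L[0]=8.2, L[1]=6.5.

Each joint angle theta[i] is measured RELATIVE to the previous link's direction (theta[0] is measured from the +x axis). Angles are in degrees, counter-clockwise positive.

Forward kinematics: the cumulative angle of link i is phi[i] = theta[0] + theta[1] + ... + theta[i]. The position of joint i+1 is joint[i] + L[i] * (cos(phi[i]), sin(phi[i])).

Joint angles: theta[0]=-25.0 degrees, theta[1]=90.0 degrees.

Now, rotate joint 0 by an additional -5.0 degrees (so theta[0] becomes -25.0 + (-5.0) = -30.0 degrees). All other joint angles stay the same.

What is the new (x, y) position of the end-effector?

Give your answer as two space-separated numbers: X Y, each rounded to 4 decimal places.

Answer: 10.3514 1.5292

Derivation:
joint[0] = (0.0000, 0.0000)  (base)
link 0: phi[0] = -30 = -30 deg
  cos(-30 deg) = 0.8660, sin(-30 deg) = -0.5000
  joint[1] = (0.0000, 0.0000) + 8.2 * (0.8660, -0.5000) = (0.0000 + 7.1014, 0.0000 + -4.1000) = (7.1014, -4.1000)
link 1: phi[1] = -30 + 90 = 60 deg
  cos(60 deg) = 0.5000, sin(60 deg) = 0.8660
  joint[2] = (7.1014, -4.1000) + 6.5 * (0.5000, 0.8660) = (7.1014 + 3.2500, -4.1000 + 5.6292) = (10.3514, 1.5292)
End effector: (10.3514, 1.5292)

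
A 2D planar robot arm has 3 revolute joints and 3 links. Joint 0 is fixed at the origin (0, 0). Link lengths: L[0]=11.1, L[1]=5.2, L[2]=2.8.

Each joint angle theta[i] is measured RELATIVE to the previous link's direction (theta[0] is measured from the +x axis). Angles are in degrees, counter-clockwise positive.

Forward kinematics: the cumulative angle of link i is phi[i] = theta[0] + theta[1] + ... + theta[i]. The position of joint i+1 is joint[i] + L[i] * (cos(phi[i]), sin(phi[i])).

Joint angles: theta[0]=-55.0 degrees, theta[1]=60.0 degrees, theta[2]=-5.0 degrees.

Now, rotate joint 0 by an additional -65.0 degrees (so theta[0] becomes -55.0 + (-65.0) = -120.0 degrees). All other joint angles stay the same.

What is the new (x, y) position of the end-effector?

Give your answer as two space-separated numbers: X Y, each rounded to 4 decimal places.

joint[0] = (0.0000, 0.0000)  (base)
link 0: phi[0] = -120 = -120 deg
  cos(-120 deg) = -0.5000, sin(-120 deg) = -0.8660
  joint[1] = (0.0000, 0.0000) + 11.1 * (-0.5000, -0.8660) = (0.0000 + -5.5500, 0.0000 + -9.6129) = (-5.5500, -9.6129)
link 1: phi[1] = -120 + 60 = -60 deg
  cos(-60 deg) = 0.5000, sin(-60 deg) = -0.8660
  joint[2] = (-5.5500, -9.6129) + 5.2 * (0.5000, -0.8660) = (-5.5500 + 2.6000, -9.6129 + -4.5033) = (-2.9500, -14.1162)
link 2: phi[2] = -120 + 60 + -5 = -65 deg
  cos(-65 deg) = 0.4226, sin(-65 deg) = -0.9063
  joint[3] = (-2.9500, -14.1162) + 2.8 * (0.4226, -0.9063) = (-2.9500 + 1.1833, -14.1162 + -2.5377) = (-1.7667, -16.6539)
End effector: (-1.7667, -16.6539)

Answer: -1.7667 -16.6539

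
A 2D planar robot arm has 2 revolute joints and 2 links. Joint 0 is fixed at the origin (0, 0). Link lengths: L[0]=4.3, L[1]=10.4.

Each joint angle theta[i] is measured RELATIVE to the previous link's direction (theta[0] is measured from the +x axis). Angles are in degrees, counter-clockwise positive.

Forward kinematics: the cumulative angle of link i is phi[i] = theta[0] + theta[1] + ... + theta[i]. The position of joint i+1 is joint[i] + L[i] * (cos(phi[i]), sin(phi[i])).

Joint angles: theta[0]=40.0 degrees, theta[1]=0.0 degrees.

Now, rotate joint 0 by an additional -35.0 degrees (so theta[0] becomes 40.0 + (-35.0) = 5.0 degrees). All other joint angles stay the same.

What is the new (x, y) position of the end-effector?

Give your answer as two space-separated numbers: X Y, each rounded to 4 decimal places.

Answer: 14.6441 1.2812

Derivation:
joint[0] = (0.0000, 0.0000)  (base)
link 0: phi[0] = 5 = 5 deg
  cos(5 deg) = 0.9962, sin(5 deg) = 0.0872
  joint[1] = (0.0000, 0.0000) + 4.3 * (0.9962, 0.0872) = (0.0000 + 4.2836, 0.0000 + 0.3748) = (4.2836, 0.3748)
link 1: phi[1] = 5 + 0 = 5 deg
  cos(5 deg) = 0.9962, sin(5 deg) = 0.0872
  joint[2] = (4.2836, 0.3748) + 10.4 * (0.9962, 0.0872) = (4.2836 + 10.3604, 0.3748 + 0.9064) = (14.6441, 1.2812)
End effector: (14.6441, 1.2812)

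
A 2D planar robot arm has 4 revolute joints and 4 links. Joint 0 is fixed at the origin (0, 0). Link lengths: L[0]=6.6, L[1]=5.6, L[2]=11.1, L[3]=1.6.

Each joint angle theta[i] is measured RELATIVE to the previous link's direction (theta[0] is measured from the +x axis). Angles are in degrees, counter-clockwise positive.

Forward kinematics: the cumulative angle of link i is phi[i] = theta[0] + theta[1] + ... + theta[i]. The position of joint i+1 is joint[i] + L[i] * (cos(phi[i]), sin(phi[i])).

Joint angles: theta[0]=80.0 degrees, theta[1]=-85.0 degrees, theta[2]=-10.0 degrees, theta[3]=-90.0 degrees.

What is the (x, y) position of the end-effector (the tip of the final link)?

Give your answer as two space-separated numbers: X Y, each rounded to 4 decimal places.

joint[0] = (0.0000, 0.0000)  (base)
link 0: phi[0] = 80 = 80 deg
  cos(80 deg) = 0.1736, sin(80 deg) = 0.9848
  joint[1] = (0.0000, 0.0000) + 6.6 * (0.1736, 0.9848) = (0.0000 + 1.1461, 0.0000 + 6.4997) = (1.1461, 6.4997)
link 1: phi[1] = 80 + -85 = -5 deg
  cos(-5 deg) = 0.9962, sin(-5 deg) = -0.0872
  joint[2] = (1.1461, 6.4997) + 5.6 * (0.9962, -0.0872) = (1.1461 + 5.5787, 6.4997 + -0.4881) = (6.7248, 6.0117)
link 2: phi[2] = 80 + -85 + -10 = -15 deg
  cos(-15 deg) = 0.9659, sin(-15 deg) = -0.2588
  joint[3] = (6.7248, 6.0117) + 11.1 * (0.9659, -0.2588) = (6.7248 + 10.7218, 6.0117 + -2.8729) = (17.4465, 3.1388)
link 3: phi[3] = 80 + -85 + -10 + -90 = -105 deg
  cos(-105 deg) = -0.2588, sin(-105 deg) = -0.9659
  joint[4] = (17.4465, 3.1388) + 1.6 * (-0.2588, -0.9659) = (17.4465 + -0.4141, 3.1388 + -1.5455) = (17.0324, 1.5933)
End effector: (17.0324, 1.5933)

Answer: 17.0324 1.5933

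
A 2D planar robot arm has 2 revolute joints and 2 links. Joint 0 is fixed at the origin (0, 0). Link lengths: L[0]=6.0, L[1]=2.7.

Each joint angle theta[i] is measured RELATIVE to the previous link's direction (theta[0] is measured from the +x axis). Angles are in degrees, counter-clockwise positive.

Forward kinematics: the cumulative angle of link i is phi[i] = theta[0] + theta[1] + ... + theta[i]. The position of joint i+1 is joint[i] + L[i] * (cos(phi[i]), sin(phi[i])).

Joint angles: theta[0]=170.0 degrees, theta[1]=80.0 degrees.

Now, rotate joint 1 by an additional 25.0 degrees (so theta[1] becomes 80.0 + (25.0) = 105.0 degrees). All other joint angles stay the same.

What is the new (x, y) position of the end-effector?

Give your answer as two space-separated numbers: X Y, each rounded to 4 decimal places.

joint[0] = (0.0000, 0.0000)  (base)
link 0: phi[0] = 170 = 170 deg
  cos(170 deg) = -0.9848, sin(170 deg) = 0.1736
  joint[1] = (0.0000, 0.0000) + 6 * (-0.9848, 0.1736) = (0.0000 + -5.9088, 0.0000 + 1.0419) = (-5.9088, 1.0419)
link 1: phi[1] = 170 + 105 = 275 deg
  cos(275 deg) = 0.0872, sin(275 deg) = -0.9962
  joint[2] = (-5.9088, 1.0419) + 2.7 * (0.0872, -0.9962) = (-5.9088 + 0.2353, 1.0419 + -2.6897) = (-5.6735, -1.6478)
End effector: (-5.6735, -1.6478)

Answer: -5.6735 -1.6478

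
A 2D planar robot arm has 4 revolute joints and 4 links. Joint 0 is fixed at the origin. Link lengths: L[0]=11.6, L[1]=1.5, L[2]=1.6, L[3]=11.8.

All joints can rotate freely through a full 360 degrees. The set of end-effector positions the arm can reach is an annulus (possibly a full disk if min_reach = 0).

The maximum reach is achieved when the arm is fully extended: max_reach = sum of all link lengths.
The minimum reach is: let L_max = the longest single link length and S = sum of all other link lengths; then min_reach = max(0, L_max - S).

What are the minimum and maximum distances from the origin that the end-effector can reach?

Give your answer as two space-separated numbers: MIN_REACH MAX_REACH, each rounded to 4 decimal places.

Link lengths: [11.6, 1.5, 1.6, 11.8]
max_reach = 11.6 + 1.5 + 1.6 + 11.8 = 26.5
L_max = max([11.6, 1.5, 1.6, 11.8]) = 11.8
S (sum of others) = 26.5 - 11.8 = 14.7
min_reach = max(0, 11.8 - 14.7) = max(0, -2.9) = 0

Answer: 0.0000 26.5000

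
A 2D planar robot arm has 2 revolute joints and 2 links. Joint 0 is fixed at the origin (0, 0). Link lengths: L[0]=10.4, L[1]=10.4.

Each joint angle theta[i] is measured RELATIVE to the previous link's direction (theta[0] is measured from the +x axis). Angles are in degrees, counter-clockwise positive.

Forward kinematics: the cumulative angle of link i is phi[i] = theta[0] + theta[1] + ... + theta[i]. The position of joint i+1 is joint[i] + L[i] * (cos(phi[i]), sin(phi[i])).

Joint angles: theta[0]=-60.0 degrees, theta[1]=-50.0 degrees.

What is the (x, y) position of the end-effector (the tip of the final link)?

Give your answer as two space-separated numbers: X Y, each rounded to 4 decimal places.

Answer: 1.6430 -18.7795

Derivation:
joint[0] = (0.0000, 0.0000)  (base)
link 0: phi[0] = -60 = -60 deg
  cos(-60 deg) = 0.5000, sin(-60 deg) = -0.8660
  joint[1] = (0.0000, 0.0000) + 10.4 * (0.5000, -0.8660) = (0.0000 + 5.2000, 0.0000 + -9.0067) = (5.2000, -9.0067)
link 1: phi[1] = -60 + -50 = -110 deg
  cos(-110 deg) = -0.3420, sin(-110 deg) = -0.9397
  joint[2] = (5.2000, -9.0067) + 10.4 * (-0.3420, -0.9397) = (5.2000 + -3.5570, -9.0067 + -9.7728) = (1.6430, -18.7795)
End effector: (1.6430, -18.7795)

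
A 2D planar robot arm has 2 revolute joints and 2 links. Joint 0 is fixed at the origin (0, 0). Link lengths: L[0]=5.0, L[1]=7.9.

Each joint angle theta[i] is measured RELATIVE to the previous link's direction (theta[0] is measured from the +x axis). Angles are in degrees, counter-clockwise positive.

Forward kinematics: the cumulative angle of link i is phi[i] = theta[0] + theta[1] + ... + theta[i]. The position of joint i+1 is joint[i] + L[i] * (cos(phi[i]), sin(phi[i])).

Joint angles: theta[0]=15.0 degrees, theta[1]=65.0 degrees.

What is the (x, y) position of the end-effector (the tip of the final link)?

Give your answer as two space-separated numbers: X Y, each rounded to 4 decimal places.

Answer: 6.2014 9.0741

Derivation:
joint[0] = (0.0000, 0.0000)  (base)
link 0: phi[0] = 15 = 15 deg
  cos(15 deg) = 0.9659, sin(15 deg) = 0.2588
  joint[1] = (0.0000, 0.0000) + 5 * (0.9659, 0.2588) = (0.0000 + 4.8296, 0.0000 + 1.2941) = (4.8296, 1.2941)
link 1: phi[1] = 15 + 65 = 80 deg
  cos(80 deg) = 0.1736, sin(80 deg) = 0.9848
  joint[2] = (4.8296, 1.2941) + 7.9 * (0.1736, 0.9848) = (4.8296 + 1.3718, 1.2941 + 7.7800) = (6.2014, 9.0741)
End effector: (6.2014, 9.0741)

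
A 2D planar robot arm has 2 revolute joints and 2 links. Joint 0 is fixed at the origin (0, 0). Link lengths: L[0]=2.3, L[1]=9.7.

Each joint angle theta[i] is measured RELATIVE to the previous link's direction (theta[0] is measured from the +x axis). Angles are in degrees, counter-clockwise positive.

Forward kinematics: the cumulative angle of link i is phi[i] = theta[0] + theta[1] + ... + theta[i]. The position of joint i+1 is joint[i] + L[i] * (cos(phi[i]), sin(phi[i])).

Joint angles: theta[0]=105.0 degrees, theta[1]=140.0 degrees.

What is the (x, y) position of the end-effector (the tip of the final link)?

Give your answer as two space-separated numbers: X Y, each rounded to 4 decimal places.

joint[0] = (0.0000, 0.0000)  (base)
link 0: phi[0] = 105 = 105 deg
  cos(105 deg) = -0.2588, sin(105 deg) = 0.9659
  joint[1] = (0.0000, 0.0000) + 2.3 * (-0.2588, 0.9659) = (0.0000 + -0.5953, 0.0000 + 2.2216) = (-0.5953, 2.2216)
link 1: phi[1] = 105 + 140 = 245 deg
  cos(245 deg) = -0.4226, sin(245 deg) = -0.9063
  joint[2] = (-0.5953, 2.2216) + 9.7 * (-0.4226, -0.9063) = (-0.5953 + -4.0994, 2.2216 + -8.7912) = (-4.6947, -6.5696)
End effector: (-4.6947, -6.5696)

Answer: -4.6947 -6.5696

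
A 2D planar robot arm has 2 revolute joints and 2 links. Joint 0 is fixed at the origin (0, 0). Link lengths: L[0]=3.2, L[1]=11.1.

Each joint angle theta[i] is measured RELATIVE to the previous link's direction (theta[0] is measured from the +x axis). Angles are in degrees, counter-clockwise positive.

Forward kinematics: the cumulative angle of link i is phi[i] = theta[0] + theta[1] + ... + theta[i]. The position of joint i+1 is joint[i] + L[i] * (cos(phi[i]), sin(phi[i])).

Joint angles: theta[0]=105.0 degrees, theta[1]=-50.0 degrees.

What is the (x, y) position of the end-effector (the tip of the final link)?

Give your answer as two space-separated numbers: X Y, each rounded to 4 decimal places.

joint[0] = (0.0000, 0.0000)  (base)
link 0: phi[0] = 105 = 105 deg
  cos(105 deg) = -0.2588, sin(105 deg) = 0.9659
  joint[1] = (0.0000, 0.0000) + 3.2 * (-0.2588, 0.9659) = (0.0000 + -0.8282, 0.0000 + 3.0910) = (-0.8282, 3.0910)
link 1: phi[1] = 105 + -50 = 55 deg
  cos(55 deg) = 0.5736, sin(55 deg) = 0.8192
  joint[2] = (-0.8282, 3.0910) + 11.1 * (0.5736, 0.8192) = (-0.8282 + 6.3667, 3.0910 + 9.0926) = (5.5385, 12.1836)
End effector: (5.5385, 12.1836)

Answer: 5.5385 12.1836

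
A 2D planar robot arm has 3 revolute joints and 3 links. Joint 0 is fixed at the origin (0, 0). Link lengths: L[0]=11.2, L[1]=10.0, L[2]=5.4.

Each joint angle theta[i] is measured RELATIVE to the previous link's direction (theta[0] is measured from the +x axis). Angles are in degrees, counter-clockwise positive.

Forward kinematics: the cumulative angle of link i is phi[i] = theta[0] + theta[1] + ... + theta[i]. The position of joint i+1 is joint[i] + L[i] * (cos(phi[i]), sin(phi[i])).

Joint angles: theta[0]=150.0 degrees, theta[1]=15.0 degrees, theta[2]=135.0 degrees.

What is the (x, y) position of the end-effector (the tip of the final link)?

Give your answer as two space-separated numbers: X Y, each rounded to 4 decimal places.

joint[0] = (0.0000, 0.0000)  (base)
link 0: phi[0] = 150 = 150 deg
  cos(150 deg) = -0.8660, sin(150 deg) = 0.5000
  joint[1] = (0.0000, 0.0000) + 11.2 * (-0.8660, 0.5000) = (0.0000 + -9.6995, 0.0000 + 5.6000) = (-9.6995, 5.6000)
link 1: phi[1] = 150 + 15 = 165 deg
  cos(165 deg) = -0.9659, sin(165 deg) = 0.2588
  joint[2] = (-9.6995, 5.6000) + 10 * (-0.9659, 0.2588) = (-9.6995 + -9.6593, 5.6000 + 2.5882) = (-19.3587, 8.1882)
link 2: phi[2] = 150 + 15 + 135 = 300 deg
  cos(300 deg) = 0.5000, sin(300 deg) = -0.8660
  joint[3] = (-19.3587, 8.1882) + 5.4 * (0.5000, -0.8660) = (-19.3587 + 2.7000, 8.1882 + -4.6765) = (-16.6587, 3.5117)
End effector: (-16.6587, 3.5117)

Answer: -16.6587 3.5117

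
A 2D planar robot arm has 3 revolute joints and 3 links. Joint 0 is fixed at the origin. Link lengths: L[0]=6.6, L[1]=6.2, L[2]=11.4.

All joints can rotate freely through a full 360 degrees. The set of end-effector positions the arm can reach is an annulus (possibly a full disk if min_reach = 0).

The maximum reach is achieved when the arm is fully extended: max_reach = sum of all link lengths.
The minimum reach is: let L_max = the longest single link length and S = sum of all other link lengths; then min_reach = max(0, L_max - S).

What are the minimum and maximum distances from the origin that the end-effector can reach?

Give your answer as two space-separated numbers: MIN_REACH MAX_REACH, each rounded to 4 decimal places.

Answer: 0.0000 24.2000

Derivation:
Link lengths: [6.6, 6.2, 11.4]
max_reach = 6.6 + 6.2 + 11.4 = 24.2
L_max = max([6.6, 6.2, 11.4]) = 11.4
S (sum of others) = 24.2 - 11.4 = 12.8
min_reach = max(0, 11.4 - 12.8) = max(0, -1.4) = 0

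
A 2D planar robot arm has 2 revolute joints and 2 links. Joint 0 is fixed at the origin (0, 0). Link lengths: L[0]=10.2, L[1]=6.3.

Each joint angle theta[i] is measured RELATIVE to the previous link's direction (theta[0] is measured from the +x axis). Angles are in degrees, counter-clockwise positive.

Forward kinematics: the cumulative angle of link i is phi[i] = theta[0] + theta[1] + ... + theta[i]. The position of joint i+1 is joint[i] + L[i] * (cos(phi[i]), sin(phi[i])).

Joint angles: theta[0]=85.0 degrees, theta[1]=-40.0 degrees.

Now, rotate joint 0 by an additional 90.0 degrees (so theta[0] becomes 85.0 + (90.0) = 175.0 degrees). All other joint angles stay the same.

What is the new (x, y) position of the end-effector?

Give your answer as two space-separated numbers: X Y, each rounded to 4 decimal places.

Answer: -14.6160 5.3438

Derivation:
joint[0] = (0.0000, 0.0000)  (base)
link 0: phi[0] = 175 = 175 deg
  cos(175 deg) = -0.9962, sin(175 deg) = 0.0872
  joint[1] = (0.0000, 0.0000) + 10.2 * (-0.9962, 0.0872) = (0.0000 + -10.1612, 0.0000 + 0.8890) = (-10.1612, 0.8890)
link 1: phi[1] = 175 + -40 = 135 deg
  cos(135 deg) = -0.7071, sin(135 deg) = 0.7071
  joint[2] = (-10.1612, 0.8890) + 6.3 * (-0.7071, 0.7071) = (-10.1612 + -4.4548, 0.8890 + 4.4548) = (-14.6160, 5.3438)
End effector: (-14.6160, 5.3438)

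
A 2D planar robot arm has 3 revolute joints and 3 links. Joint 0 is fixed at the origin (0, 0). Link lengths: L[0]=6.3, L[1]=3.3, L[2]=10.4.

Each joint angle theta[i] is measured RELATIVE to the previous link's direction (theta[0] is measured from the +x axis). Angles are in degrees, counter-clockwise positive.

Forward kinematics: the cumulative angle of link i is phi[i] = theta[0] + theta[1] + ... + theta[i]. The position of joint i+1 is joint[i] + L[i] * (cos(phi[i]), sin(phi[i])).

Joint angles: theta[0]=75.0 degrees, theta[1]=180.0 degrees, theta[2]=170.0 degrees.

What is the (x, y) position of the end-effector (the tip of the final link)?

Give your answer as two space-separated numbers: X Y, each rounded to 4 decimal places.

Answer: 5.1717 12.3234

Derivation:
joint[0] = (0.0000, 0.0000)  (base)
link 0: phi[0] = 75 = 75 deg
  cos(75 deg) = 0.2588, sin(75 deg) = 0.9659
  joint[1] = (0.0000, 0.0000) + 6.3 * (0.2588, 0.9659) = (0.0000 + 1.6306, 0.0000 + 6.0853) = (1.6306, 6.0853)
link 1: phi[1] = 75 + 180 = 255 deg
  cos(255 deg) = -0.2588, sin(255 deg) = -0.9659
  joint[2] = (1.6306, 6.0853) + 3.3 * (-0.2588, -0.9659) = (1.6306 + -0.8541, 6.0853 + -3.1876) = (0.7765, 2.8978)
link 2: phi[2] = 75 + 180 + 170 = 425 deg
  cos(425 deg) = 0.4226, sin(425 deg) = 0.9063
  joint[3] = (0.7765, 2.8978) + 10.4 * (0.4226, 0.9063) = (0.7765 + 4.3952, 2.8978 + 9.4256) = (5.1717, 12.3234)
End effector: (5.1717, 12.3234)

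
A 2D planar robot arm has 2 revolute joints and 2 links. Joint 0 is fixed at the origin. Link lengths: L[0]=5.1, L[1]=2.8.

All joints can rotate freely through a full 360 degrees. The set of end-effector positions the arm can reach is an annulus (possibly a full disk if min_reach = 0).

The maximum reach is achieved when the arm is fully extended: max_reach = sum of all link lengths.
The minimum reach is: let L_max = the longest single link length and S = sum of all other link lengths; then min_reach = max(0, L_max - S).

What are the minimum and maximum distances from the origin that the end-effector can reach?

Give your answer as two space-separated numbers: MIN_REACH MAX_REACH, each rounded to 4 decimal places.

Answer: 2.3000 7.9000

Derivation:
Link lengths: [5.1, 2.8]
max_reach = 5.1 + 2.8 = 7.9
L_max = max([5.1, 2.8]) = 5.1
S (sum of others) = 7.9 - 5.1 = 2.8
min_reach = max(0, 5.1 - 2.8) = max(0, 2.3) = 2.3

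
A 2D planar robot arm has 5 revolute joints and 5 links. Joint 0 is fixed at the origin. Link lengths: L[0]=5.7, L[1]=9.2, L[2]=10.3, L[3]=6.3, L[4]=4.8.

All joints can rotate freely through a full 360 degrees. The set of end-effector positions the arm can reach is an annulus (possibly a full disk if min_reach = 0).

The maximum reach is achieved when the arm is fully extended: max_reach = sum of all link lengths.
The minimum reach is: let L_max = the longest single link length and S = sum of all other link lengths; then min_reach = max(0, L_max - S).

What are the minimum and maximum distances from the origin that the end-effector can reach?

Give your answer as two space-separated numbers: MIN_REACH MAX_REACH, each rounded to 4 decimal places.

Answer: 0.0000 36.3000

Derivation:
Link lengths: [5.7, 9.2, 10.3, 6.3, 4.8]
max_reach = 5.7 + 9.2 + 10.3 + 6.3 + 4.8 = 36.3
L_max = max([5.7, 9.2, 10.3, 6.3, 4.8]) = 10.3
S (sum of others) = 36.3 - 10.3 = 26
min_reach = max(0, 10.3 - 26) = max(0, -15.7) = 0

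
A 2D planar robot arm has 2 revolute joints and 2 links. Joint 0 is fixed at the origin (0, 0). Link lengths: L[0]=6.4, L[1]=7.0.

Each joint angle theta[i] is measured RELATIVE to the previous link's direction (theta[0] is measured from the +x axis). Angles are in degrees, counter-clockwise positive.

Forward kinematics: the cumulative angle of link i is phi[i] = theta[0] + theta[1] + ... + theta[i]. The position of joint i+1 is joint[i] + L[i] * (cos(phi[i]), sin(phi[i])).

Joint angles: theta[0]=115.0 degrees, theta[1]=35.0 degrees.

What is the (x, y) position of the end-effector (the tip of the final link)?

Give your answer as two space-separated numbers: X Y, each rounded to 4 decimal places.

Answer: -8.7669 9.3004

Derivation:
joint[0] = (0.0000, 0.0000)  (base)
link 0: phi[0] = 115 = 115 deg
  cos(115 deg) = -0.4226, sin(115 deg) = 0.9063
  joint[1] = (0.0000, 0.0000) + 6.4 * (-0.4226, 0.9063) = (0.0000 + -2.7048, 0.0000 + 5.8004) = (-2.7048, 5.8004)
link 1: phi[1] = 115 + 35 = 150 deg
  cos(150 deg) = -0.8660, sin(150 deg) = 0.5000
  joint[2] = (-2.7048, 5.8004) + 7 * (-0.8660, 0.5000) = (-2.7048 + -6.0622, 5.8004 + 3.5000) = (-8.7669, 9.3004)
End effector: (-8.7669, 9.3004)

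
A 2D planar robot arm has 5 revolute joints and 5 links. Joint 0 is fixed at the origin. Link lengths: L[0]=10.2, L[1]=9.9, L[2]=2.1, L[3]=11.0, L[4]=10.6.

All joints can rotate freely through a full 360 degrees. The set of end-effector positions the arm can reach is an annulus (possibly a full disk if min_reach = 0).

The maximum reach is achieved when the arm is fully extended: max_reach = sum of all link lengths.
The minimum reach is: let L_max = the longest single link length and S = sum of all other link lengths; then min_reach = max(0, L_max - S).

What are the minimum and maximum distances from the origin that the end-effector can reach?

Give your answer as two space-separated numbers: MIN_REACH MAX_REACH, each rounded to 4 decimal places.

Answer: 0.0000 43.8000

Derivation:
Link lengths: [10.2, 9.9, 2.1, 11.0, 10.6]
max_reach = 10.2 + 9.9 + 2.1 + 11 + 10.6 = 43.8
L_max = max([10.2, 9.9, 2.1, 11.0, 10.6]) = 11
S (sum of others) = 43.8 - 11 = 32.8
min_reach = max(0, 11 - 32.8) = max(0, -21.8) = 0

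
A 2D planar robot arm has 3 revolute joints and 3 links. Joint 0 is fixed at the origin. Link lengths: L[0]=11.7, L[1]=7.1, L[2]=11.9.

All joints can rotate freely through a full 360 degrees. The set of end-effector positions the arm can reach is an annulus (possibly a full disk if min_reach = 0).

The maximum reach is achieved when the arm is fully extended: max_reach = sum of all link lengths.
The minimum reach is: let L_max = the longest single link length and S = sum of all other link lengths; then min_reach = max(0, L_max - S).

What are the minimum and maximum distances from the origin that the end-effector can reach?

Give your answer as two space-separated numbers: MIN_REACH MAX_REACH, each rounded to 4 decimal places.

Link lengths: [11.7, 7.1, 11.9]
max_reach = 11.7 + 7.1 + 11.9 = 30.7
L_max = max([11.7, 7.1, 11.9]) = 11.9
S (sum of others) = 30.7 - 11.9 = 18.8
min_reach = max(0, 11.9 - 18.8) = max(0, -6.9) = 0

Answer: 0.0000 30.7000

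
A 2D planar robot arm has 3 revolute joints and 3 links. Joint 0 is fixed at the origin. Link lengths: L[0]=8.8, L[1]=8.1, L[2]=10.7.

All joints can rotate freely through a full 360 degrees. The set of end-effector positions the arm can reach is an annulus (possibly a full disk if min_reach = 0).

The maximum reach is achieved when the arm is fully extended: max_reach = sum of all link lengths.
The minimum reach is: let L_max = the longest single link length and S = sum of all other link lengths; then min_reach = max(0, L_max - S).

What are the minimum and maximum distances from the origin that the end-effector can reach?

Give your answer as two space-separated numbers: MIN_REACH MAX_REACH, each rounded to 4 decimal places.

Answer: 0.0000 27.6000

Derivation:
Link lengths: [8.8, 8.1, 10.7]
max_reach = 8.8 + 8.1 + 10.7 = 27.6
L_max = max([8.8, 8.1, 10.7]) = 10.7
S (sum of others) = 27.6 - 10.7 = 16.9
min_reach = max(0, 10.7 - 16.9) = max(0, -6.2) = 0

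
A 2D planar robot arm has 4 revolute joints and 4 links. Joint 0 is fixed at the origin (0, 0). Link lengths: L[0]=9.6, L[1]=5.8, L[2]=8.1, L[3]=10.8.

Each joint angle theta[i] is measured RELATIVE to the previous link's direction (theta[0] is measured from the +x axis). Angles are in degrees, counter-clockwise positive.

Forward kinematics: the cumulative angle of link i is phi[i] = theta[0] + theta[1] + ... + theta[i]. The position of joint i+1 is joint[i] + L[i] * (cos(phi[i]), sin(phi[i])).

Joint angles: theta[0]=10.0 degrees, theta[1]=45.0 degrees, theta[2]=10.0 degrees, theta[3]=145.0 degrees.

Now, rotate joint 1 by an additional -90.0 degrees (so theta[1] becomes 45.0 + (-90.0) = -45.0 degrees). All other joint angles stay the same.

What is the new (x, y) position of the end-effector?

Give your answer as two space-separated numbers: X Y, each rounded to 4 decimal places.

joint[0] = (0.0000, 0.0000)  (base)
link 0: phi[0] = 10 = 10 deg
  cos(10 deg) = 0.9848, sin(10 deg) = 0.1736
  joint[1] = (0.0000, 0.0000) + 9.6 * (0.9848, 0.1736) = (0.0000 + 9.4542, 0.0000 + 1.6670) = (9.4542, 1.6670)
link 1: phi[1] = 10 + -45 = -35 deg
  cos(-35 deg) = 0.8192, sin(-35 deg) = -0.5736
  joint[2] = (9.4542, 1.6670) + 5.8 * (0.8192, -0.5736) = (9.4542 + 4.7511, 1.6670 + -3.3267) = (14.2052, -1.6597)
link 2: phi[2] = 10 + -45 + 10 = -25 deg
  cos(-25 deg) = 0.9063, sin(-25 deg) = -0.4226
  joint[3] = (14.2052, -1.6597) + 8.1 * (0.9063, -0.4226) = (14.2052 + 7.3411, -1.6597 + -3.4232) = (21.5463, -5.0829)
link 3: phi[3] = 10 + -45 + 10 + 145 = 120 deg
  cos(120 deg) = -0.5000, sin(120 deg) = 0.8660
  joint[4] = (21.5463, -5.0829) + 10.8 * (-0.5000, 0.8660) = (21.5463 + -5.4000, -5.0829 + 9.3531) = (16.1463, 4.2701)
End effector: (16.1463, 4.2701)

Answer: 16.1463 4.2701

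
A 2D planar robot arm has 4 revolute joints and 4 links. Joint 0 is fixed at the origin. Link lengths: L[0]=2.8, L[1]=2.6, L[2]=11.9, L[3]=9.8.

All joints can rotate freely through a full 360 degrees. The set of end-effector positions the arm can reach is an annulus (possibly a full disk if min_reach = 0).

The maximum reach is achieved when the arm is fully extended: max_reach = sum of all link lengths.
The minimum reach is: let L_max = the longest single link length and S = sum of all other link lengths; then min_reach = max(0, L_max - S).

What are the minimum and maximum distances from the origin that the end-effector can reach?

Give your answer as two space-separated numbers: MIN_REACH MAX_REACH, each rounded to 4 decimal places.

Link lengths: [2.8, 2.6, 11.9, 9.8]
max_reach = 2.8 + 2.6 + 11.9 + 9.8 = 27.1
L_max = max([2.8, 2.6, 11.9, 9.8]) = 11.9
S (sum of others) = 27.1 - 11.9 = 15.2
min_reach = max(0, 11.9 - 15.2) = max(0, -3.3) = 0

Answer: 0.0000 27.1000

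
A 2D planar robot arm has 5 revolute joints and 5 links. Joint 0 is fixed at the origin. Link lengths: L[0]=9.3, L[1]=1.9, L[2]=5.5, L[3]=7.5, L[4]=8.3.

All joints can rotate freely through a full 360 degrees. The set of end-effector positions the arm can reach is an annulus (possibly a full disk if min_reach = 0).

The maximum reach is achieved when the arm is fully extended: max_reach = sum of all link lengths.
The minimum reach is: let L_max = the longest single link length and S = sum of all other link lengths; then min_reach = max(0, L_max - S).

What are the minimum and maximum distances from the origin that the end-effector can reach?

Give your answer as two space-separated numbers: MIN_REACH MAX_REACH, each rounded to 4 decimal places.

Answer: 0.0000 32.5000

Derivation:
Link lengths: [9.3, 1.9, 5.5, 7.5, 8.3]
max_reach = 9.3 + 1.9 + 5.5 + 7.5 + 8.3 = 32.5
L_max = max([9.3, 1.9, 5.5, 7.5, 8.3]) = 9.3
S (sum of others) = 32.5 - 9.3 = 23.2
min_reach = max(0, 9.3 - 23.2) = max(0, -13.9) = 0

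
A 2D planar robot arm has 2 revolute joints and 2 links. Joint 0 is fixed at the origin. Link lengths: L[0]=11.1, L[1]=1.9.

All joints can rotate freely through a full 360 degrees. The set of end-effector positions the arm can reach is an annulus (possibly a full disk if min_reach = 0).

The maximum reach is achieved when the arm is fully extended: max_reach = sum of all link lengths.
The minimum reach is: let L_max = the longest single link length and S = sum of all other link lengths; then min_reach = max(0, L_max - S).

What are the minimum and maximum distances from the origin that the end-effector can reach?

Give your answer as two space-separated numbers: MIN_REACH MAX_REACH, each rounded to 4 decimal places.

Link lengths: [11.1, 1.9]
max_reach = 11.1 + 1.9 = 13
L_max = max([11.1, 1.9]) = 11.1
S (sum of others) = 13 - 11.1 = 1.9
min_reach = max(0, 11.1 - 1.9) = max(0, 9.2) = 9.2

Answer: 9.2000 13.0000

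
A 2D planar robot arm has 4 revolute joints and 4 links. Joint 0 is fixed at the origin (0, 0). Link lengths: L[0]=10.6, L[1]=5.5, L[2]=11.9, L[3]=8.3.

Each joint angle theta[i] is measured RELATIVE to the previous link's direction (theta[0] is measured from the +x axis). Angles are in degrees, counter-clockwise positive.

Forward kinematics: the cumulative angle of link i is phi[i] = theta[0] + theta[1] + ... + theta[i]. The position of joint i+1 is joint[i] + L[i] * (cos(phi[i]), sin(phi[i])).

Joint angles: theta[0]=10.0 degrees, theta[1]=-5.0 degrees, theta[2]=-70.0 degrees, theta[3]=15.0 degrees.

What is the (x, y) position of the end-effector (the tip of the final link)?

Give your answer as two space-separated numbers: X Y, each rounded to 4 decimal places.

joint[0] = (0.0000, 0.0000)  (base)
link 0: phi[0] = 10 = 10 deg
  cos(10 deg) = 0.9848, sin(10 deg) = 0.1736
  joint[1] = (0.0000, 0.0000) + 10.6 * (0.9848, 0.1736) = (0.0000 + 10.4390, 0.0000 + 1.8407) = (10.4390, 1.8407)
link 1: phi[1] = 10 + -5 = 5 deg
  cos(5 deg) = 0.9962, sin(5 deg) = 0.0872
  joint[2] = (10.4390, 1.8407) + 5.5 * (0.9962, 0.0872) = (10.4390 + 5.4791, 1.8407 + 0.4794) = (15.9180, 2.3200)
link 2: phi[2] = 10 + -5 + -70 = -65 deg
  cos(-65 deg) = 0.4226, sin(-65 deg) = -0.9063
  joint[3] = (15.9180, 2.3200) + 11.9 * (0.4226, -0.9063) = (15.9180 + 5.0292, 2.3200 + -10.7851) = (20.9472, -8.4650)
link 3: phi[3] = 10 + -5 + -70 + 15 = -50 deg
  cos(-50 deg) = 0.6428, sin(-50 deg) = -0.7660
  joint[4] = (20.9472, -8.4650) + 8.3 * (0.6428, -0.7660) = (20.9472 + 5.3351, -8.4650 + -6.3582) = (26.2823, -14.8232)
End effector: (26.2823, -14.8232)

Answer: 26.2823 -14.8232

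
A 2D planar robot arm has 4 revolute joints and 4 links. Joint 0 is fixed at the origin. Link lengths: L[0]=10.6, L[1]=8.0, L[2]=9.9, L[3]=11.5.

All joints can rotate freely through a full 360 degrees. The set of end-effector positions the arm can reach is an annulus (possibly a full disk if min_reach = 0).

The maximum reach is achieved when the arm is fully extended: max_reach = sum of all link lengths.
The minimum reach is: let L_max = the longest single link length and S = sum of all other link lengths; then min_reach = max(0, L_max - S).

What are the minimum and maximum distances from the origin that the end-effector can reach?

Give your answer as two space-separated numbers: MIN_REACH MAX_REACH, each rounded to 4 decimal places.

Link lengths: [10.6, 8.0, 9.9, 11.5]
max_reach = 10.6 + 8 + 9.9 + 11.5 = 40
L_max = max([10.6, 8.0, 9.9, 11.5]) = 11.5
S (sum of others) = 40 - 11.5 = 28.5
min_reach = max(0, 11.5 - 28.5) = max(0, -17) = 0

Answer: 0.0000 40.0000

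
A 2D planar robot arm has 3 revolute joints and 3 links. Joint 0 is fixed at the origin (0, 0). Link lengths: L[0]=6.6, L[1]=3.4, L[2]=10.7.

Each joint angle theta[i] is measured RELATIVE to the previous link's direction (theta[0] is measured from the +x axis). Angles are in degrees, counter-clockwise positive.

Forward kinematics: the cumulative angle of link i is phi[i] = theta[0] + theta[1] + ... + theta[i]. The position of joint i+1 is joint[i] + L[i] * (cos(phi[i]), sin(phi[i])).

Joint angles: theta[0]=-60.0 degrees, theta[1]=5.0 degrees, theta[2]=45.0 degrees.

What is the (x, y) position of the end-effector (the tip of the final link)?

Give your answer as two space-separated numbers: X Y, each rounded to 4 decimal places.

joint[0] = (0.0000, 0.0000)  (base)
link 0: phi[0] = -60 = -60 deg
  cos(-60 deg) = 0.5000, sin(-60 deg) = -0.8660
  joint[1] = (0.0000, 0.0000) + 6.6 * (0.5000, -0.8660) = (0.0000 + 3.3000, 0.0000 + -5.7158) = (3.3000, -5.7158)
link 1: phi[1] = -60 + 5 = -55 deg
  cos(-55 deg) = 0.5736, sin(-55 deg) = -0.8192
  joint[2] = (3.3000, -5.7158) + 3.4 * (0.5736, -0.8192) = (3.3000 + 1.9502, -5.7158 + -2.7851) = (5.2502, -8.5009)
link 2: phi[2] = -60 + 5 + 45 = -10 deg
  cos(-10 deg) = 0.9848, sin(-10 deg) = -0.1736
  joint[3] = (5.2502, -8.5009) + 10.7 * (0.9848, -0.1736) = (5.2502 + 10.5374, -8.5009 + -1.8580) = (15.7876, -10.3589)
End effector: (15.7876, -10.3589)

Answer: 15.7876 -10.3589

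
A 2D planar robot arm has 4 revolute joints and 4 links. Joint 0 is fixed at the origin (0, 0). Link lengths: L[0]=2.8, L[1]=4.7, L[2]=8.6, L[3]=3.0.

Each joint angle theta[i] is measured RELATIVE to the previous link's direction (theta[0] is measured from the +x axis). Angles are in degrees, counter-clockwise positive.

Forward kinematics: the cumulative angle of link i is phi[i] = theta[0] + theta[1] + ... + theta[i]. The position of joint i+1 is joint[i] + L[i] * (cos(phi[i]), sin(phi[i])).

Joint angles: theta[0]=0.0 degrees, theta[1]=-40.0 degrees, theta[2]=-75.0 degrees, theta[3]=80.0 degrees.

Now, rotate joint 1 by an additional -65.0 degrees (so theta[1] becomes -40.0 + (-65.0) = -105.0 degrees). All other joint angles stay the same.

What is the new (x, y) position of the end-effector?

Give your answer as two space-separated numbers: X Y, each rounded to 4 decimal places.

Answer: -7.5374 -7.4943

Derivation:
joint[0] = (0.0000, 0.0000)  (base)
link 0: phi[0] = 0 = 0 deg
  cos(0 deg) = 1.0000, sin(0 deg) = 0.0000
  joint[1] = (0.0000, 0.0000) + 2.8 * (1.0000, 0.0000) = (0.0000 + 2.8000, 0.0000 + 0.0000) = (2.8000, 0.0000)
link 1: phi[1] = 0 + -105 = -105 deg
  cos(-105 deg) = -0.2588, sin(-105 deg) = -0.9659
  joint[2] = (2.8000, 0.0000) + 4.7 * (-0.2588, -0.9659) = (2.8000 + -1.2164, 0.0000 + -4.5399) = (1.5836, -4.5399)
link 2: phi[2] = 0 + -105 + -75 = -180 deg
  cos(-180 deg) = -1.0000, sin(-180 deg) = -0.0000
  joint[3] = (1.5836, -4.5399) + 8.6 * (-1.0000, -0.0000) = (1.5836 + -8.6000, -4.5399 + -0.0000) = (-7.0164, -4.5399)
link 3: phi[3] = 0 + -105 + -75 + 80 = -100 deg
  cos(-100 deg) = -0.1736, sin(-100 deg) = -0.9848
  joint[4] = (-7.0164, -4.5399) + 3 * (-0.1736, -0.9848) = (-7.0164 + -0.5209, -4.5399 + -2.9544) = (-7.5374, -7.4943)
End effector: (-7.5374, -7.4943)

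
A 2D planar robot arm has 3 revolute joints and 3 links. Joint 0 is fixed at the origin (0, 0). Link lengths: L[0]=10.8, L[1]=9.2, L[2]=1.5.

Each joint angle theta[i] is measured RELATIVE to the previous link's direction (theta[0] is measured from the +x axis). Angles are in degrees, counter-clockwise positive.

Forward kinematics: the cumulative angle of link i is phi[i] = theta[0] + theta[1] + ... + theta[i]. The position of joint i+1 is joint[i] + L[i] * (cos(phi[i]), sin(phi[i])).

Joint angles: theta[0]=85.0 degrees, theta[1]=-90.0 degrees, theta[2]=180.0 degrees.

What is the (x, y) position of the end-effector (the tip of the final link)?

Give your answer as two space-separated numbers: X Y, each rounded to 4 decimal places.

joint[0] = (0.0000, 0.0000)  (base)
link 0: phi[0] = 85 = 85 deg
  cos(85 deg) = 0.0872, sin(85 deg) = 0.9962
  joint[1] = (0.0000, 0.0000) + 10.8 * (0.0872, 0.9962) = (0.0000 + 0.9413, 0.0000 + 10.7589) = (0.9413, 10.7589)
link 1: phi[1] = 85 + -90 = -5 deg
  cos(-5 deg) = 0.9962, sin(-5 deg) = -0.0872
  joint[2] = (0.9413, 10.7589) + 9.2 * (0.9962, -0.0872) = (0.9413 + 9.1650, 10.7589 + -0.8018) = (10.1063, 9.9571)
link 2: phi[2] = 85 + -90 + 180 = 175 deg
  cos(175 deg) = -0.9962, sin(175 deg) = 0.0872
  joint[3] = (10.1063, 9.9571) + 1.5 * (-0.9962, 0.0872) = (10.1063 + -1.4943, 9.9571 + 0.1307) = (8.6120, 10.0878)
End effector: (8.6120, 10.0878)

Answer: 8.6120 10.0878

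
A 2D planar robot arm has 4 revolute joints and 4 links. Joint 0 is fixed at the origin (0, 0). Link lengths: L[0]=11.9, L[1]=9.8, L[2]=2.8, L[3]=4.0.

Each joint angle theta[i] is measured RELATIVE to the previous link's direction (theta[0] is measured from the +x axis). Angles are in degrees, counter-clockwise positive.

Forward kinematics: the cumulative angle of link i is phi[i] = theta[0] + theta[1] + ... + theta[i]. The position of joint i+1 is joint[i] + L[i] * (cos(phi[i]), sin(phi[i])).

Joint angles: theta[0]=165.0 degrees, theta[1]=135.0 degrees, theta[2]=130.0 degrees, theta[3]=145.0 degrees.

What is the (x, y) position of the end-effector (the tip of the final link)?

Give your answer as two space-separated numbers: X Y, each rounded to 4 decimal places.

Answer: -8.9135 -5.0703

Derivation:
joint[0] = (0.0000, 0.0000)  (base)
link 0: phi[0] = 165 = 165 deg
  cos(165 deg) = -0.9659, sin(165 deg) = 0.2588
  joint[1] = (0.0000, 0.0000) + 11.9 * (-0.9659, 0.2588) = (0.0000 + -11.4945, 0.0000 + 3.0799) = (-11.4945, 3.0799)
link 1: phi[1] = 165 + 135 = 300 deg
  cos(300 deg) = 0.5000, sin(300 deg) = -0.8660
  joint[2] = (-11.4945, 3.0799) + 9.8 * (0.5000, -0.8660) = (-11.4945 + 4.9000, 3.0799 + -8.4870) = (-6.5945, -5.4071)
link 2: phi[2] = 165 + 135 + 130 = 430 deg
  cos(430 deg) = 0.3420, sin(430 deg) = 0.9397
  joint[3] = (-6.5945, -5.4071) + 2.8 * (0.3420, 0.9397) = (-6.5945 + 0.9577, -5.4071 + 2.6311) = (-5.6369, -2.7760)
link 3: phi[3] = 165 + 135 + 130 + 145 = 575 deg
  cos(575 deg) = -0.8192, sin(575 deg) = -0.5736
  joint[4] = (-5.6369, -2.7760) + 4 * (-0.8192, -0.5736) = (-5.6369 + -3.2766, -2.7760 + -2.2943) = (-8.9135, -5.0703)
End effector: (-8.9135, -5.0703)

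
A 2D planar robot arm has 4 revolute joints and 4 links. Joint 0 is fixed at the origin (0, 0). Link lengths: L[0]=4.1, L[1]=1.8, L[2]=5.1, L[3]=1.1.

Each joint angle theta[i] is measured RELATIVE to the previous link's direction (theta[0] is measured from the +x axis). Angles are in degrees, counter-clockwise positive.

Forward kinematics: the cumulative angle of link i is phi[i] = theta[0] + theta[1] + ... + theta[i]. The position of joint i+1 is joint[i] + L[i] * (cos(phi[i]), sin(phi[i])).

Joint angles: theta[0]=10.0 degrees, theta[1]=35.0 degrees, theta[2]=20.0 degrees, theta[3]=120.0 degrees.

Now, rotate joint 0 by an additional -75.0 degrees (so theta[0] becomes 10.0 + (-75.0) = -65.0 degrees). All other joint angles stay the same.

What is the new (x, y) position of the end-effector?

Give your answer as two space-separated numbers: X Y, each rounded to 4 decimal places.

joint[0] = (0.0000, 0.0000)  (base)
link 0: phi[0] = -65 = -65 deg
  cos(-65 deg) = 0.4226, sin(-65 deg) = -0.9063
  joint[1] = (0.0000, 0.0000) + 4.1 * (0.4226, -0.9063) = (0.0000 + 1.7327, 0.0000 + -3.7159) = (1.7327, -3.7159)
link 1: phi[1] = -65 + 35 = -30 deg
  cos(-30 deg) = 0.8660, sin(-30 deg) = -0.5000
  joint[2] = (1.7327, -3.7159) + 1.8 * (0.8660, -0.5000) = (1.7327 + 1.5588, -3.7159 + -0.9000) = (3.2916, -4.6159)
link 2: phi[2] = -65 + 35 + 20 = -10 deg
  cos(-10 deg) = 0.9848, sin(-10 deg) = -0.1736
  joint[3] = (3.2916, -4.6159) + 5.1 * (0.9848, -0.1736) = (3.2916 + 5.0225, -4.6159 + -0.8856) = (8.3141, -5.5015)
link 3: phi[3] = -65 + 35 + 20 + 120 = 110 deg
  cos(110 deg) = -0.3420, sin(110 deg) = 0.9397
  joint[4] = (8.3141, -5.5015) + 1.1 * (-0.3420, 0.9397) = (8.3141 + -0.3762, -5.5015 + 1.0337) = (7.9379, -4.4678)
End effector: (7.9379, -4.4678)

Answer: 7.9379 -4.4678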